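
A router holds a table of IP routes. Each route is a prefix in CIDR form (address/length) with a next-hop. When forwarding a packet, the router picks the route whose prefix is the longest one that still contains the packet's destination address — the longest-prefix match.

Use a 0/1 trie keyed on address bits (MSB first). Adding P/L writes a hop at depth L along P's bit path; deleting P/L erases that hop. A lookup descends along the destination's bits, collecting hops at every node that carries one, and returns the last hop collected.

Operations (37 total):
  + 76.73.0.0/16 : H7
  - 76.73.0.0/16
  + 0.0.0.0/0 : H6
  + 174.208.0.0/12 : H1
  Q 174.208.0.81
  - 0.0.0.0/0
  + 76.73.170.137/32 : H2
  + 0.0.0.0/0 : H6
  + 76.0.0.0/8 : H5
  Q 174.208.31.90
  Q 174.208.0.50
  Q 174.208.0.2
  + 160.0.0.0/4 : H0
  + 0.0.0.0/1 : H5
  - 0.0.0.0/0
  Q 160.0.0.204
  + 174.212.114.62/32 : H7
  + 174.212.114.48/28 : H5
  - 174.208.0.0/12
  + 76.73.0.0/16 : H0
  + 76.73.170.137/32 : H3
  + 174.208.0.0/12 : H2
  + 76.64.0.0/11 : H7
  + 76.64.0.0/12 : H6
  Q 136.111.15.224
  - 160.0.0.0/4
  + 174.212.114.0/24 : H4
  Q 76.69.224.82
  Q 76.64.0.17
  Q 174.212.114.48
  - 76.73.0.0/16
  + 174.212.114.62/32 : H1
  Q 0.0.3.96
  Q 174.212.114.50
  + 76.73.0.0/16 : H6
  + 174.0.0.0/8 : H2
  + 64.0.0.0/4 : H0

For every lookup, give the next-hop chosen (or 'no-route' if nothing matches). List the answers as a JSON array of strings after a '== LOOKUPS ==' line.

Trace:
  add 76.73.0.0/16 -> H7 at depth 16
  - 76.73.0.0/16 clear@16
  add 0.0.0.0/0 -> H6 at depth 0
  add 174.208.0.0/12 -> H1 at depth 12
  ? 174.208.0.81  path d0:H6→d1:-→d2:-→d3:-→d4:-→d5:-→d6:-→d7:-→d8:-→d9:-→d10:-→d11:-→d12:H1  best=H1
  - 0.0.0.0/0 clear@0
  add 76.73.170.137/32 -> H2 at depth 32
  add 0.0.0.0/0 -> H6 at depth 0
  add 76.0.0.0/8 -> H5 at depth 8
  ? 174.208.31.90  path d0:H6→d1:-→d2:-→d3:-→d4:-→d5:-→d6:-→d7:-→d8:-→d9:-→d10:-→d11:-→d12:H1  best=H1
  ? 174.208.0.50  path d0:H6→d1:-→d2:-→d3:-→d4:-→d5:-→d6:-→d7:-→d8:-→d9:-→d10:-→d11:-→d12:H1  best=H1
  ? 174.208.0.2  path d0:H6→d1:-→d2:-→d3:-→d4:-→d5:-→d6:-→d7:-→d8:-→d9:-→d10:-→d11:-→d12:H1  best=H1
  add 160.0.0.0/4 -> H0 at depth 4
  add 0.0.0.0/1 -> H5 at depth 1
  - 0.0.0.0/0 clear@0
  ? 160.0.0.204  path d0:-→d1:-→d2:-→d3:-→d4:H0  best=H0
  add 174.212.114.62/32 -> H7 at depth 32
  add 174.212.114.48/28 -> H5 at depth 28
  - 174.208.0.0/12 clear@12
  add 76.73.0.0/16 -> H0 at depth 16
  add 76.73.170.137/32 -> H3 at depth 32
  add 174.208.0.0/12 -> H2 at depth 12
  add 76.64.0.0/11 -> H7 at depth 11
  add 76.64.0.0/12 -> H6 at depth 12
  ? 136.111.15.224  path d0:-→d1:-→d2:-  best=no-route
  - 160.0.0.0/4 clear@4
  add 174.212.114.0/24 -> H4 at depth 24
  ? 76.69.224.82  path d0:-→d1:H5→d2:-→d3:-→d4:-→d5:-→d6:-→d7:-→d8:H5→d9:-→d10:-→d11:H7→d12:H6  best=H6
  ? 76.64.0.17  path d0:-→d1:H5→d2:-→d3:-→d4:-→d5:-→d6:-→d7:-→d8:H5→d9:-→d10:-→d11:H7→d12:H6  best=H6
  ? 174.212.114.48  path d0:-→d1:-→d2:-→d3:-→d4:-→d5:-→d6:-→d7:-→d8:-→d9:-→d10:-→d11:-→d12:H2→d13:-→d14:-→d15:-→d16:-→d17:-→d18:-→d19:-→d20:-→d21:-→d22:-→d23:-→d24:H4→d25:-→d26:-→d27:-→d28:H5  best=H5
  - 76.73.0.0/16 clear@16
  add 174.212.114.62/32 -> H1 at depth 32
  ? 0.0.3.96  path d0:-→d1:H5  best=H5
  ? 174.212.114.50  path d0:-→d1:-→d2:-→d3:-→d4:-→d5:-→d6:-→d7:-→d8:-→d9:-→d10:-→d11:-→d12:H2→d13:-→d14:-→d15:-→d16:-→d17:-→d18:-→d19:-→d20:-→d21:-→d22:-→d23:-→d24:H4→d25:-→d26:-→d27:-→d28:H5  best=H5
  add 76.73.0.0/16 -> H6 at depth 16
  add 174.0.0.0/8 -> H2 at depth 8
  add 64.0.0.0/4 -> H0 at depth 4

== LOOKUPS ==
["H1","H1","H1","H1","H0","no-route","H6","H6","H5","H5","H5"]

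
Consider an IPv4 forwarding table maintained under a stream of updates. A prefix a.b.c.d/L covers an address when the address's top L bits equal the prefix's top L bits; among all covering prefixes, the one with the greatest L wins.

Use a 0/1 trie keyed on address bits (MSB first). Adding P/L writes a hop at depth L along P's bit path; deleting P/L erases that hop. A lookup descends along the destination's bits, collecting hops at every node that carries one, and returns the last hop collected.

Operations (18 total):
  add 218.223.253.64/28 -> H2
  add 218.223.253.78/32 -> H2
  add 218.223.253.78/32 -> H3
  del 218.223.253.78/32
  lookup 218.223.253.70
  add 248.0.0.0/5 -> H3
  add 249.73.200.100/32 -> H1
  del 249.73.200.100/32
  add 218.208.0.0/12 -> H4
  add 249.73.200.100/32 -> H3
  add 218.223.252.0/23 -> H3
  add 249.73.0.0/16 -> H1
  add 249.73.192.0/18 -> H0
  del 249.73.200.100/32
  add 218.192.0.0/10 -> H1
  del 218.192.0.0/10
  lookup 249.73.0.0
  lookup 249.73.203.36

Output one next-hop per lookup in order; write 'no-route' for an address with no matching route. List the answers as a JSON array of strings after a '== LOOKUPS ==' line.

Apply in order:
  add 218.223.253.64/28 -> H2 at depth 28
  add 218.223.253.78/32 -> H2 at depth 32
  add 218.223.253.78/32 -> H3 at depth 32
  - 218.223.253.78/32 clear@32
  Q 218.223.253.70: descend 1101101011011111111111010100 ; hops seen [H2] ; pick H2
  add 248.0.0.0/5 -> H3 at depth 5
  add 249.73.200.100/32 -> H1 at depth 32
  - 249.73.200.100/32 clear@32
  add 218.208.0.0/12 -> H4 at depth 12
  add 249.73.200.100/32 -> H3 at depth 32
  add 218.223.252.0/23 -> H3 at depth 23
  add 249.73.0.0/16 -> H1 at depth 16
  add 249.73.192.0/18 -> H0 at depth 18
  - 249.73.200.100/32 clear@32
  add 218.192.0.0/10 -> H1 at depth 10
  - 218.192.0.0/10 clear@10
  Q 249.73.0.0: descend 1111100101001001 ; hops seen [H3,H1] ; pick H1
  Q 249.73.203.36: descend 1111100101001001110010 ; hops seen [H3,H1,H0] ; pick H0

== LOOKUPS ==
["H2","H1","H0"]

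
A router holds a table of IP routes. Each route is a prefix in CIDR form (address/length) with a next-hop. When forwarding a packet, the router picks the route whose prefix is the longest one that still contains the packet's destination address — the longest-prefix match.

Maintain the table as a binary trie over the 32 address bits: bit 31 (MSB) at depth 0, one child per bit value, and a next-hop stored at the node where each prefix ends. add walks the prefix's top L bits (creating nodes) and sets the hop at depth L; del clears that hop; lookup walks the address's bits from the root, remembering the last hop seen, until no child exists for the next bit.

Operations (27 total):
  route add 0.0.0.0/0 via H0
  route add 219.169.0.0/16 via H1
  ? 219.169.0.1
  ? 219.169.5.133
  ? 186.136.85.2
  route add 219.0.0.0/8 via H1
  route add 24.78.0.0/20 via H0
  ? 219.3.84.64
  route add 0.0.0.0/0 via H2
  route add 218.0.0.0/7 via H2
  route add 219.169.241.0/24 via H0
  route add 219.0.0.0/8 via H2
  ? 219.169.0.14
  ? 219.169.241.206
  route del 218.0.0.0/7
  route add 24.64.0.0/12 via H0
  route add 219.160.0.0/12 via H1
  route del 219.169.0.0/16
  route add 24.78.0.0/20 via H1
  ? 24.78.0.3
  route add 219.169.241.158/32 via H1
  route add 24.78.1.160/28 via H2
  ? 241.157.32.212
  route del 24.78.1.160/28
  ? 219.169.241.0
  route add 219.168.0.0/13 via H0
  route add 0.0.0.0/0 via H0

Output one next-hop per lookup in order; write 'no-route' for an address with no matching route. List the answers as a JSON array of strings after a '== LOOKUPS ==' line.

Trace:
  + 0.0.0.0/0 (H0) depth=0
  + 219.169.0.0/16 (H1) depth=16
  Q 219.169.0.1: descend 1101101110101001 ; hops seen [H0,H1] ; pick H1
  Q 219.169.5.133: descend 1101101110101001 ; hops seen [H0,H1] ; pick H1
  Q 186.136.85.2: descend 1 ; hops seen [H0] ; pick H0
  + 219.0.0.0/8 (H1) depth=8
  + 24.78.0.0/20 (H0) depth=20
  Q 219.3.84.64: descend 11011011 ; hops seen [H0,H1] ; pick H1
  + 0.0.0.0/0 (H2) depth=0
  + 218.0.0.0/7 (H2) depth=7
  + 219.169.241.0/24 (H0) depth=24
  + 219.0.0.0/8 (H2) depth=8
  Q 219.169.0.14: descend 1101101110101001 ; hops seen [H2,H2,H2,H1] ; pick H1
  Q 219.169.241.206: descend 110110111010100111110001 ; hops seen [H2,H2,H2,H1,H0] ; pick H0
  - 218.0.0.0/7 clear@7
  + 24.64.0.0/12 (H0) depth=12
  + 219.160.0.0/12 (H1) depth=12
  - 219.169.0.0/16 clear@16
  + 24.78.0.0/20 (H1) depth=20
  Q 24.78.0.3: descend 00011000010011100000 ; hops seen [H2,H0,H1] ; pick H1
  + 219.169.241.158/32 (H1) depth=32
  + 24.78.1.160/28 (H2) depth=28
  Q 241.157.32.212: descend 11 ; hops seen [H2] ; pick H2
  - 24.78.1.160/28 clear@28
  Q 219.169.241.0: descend 110110111010100111110001 ; hops seen [H2,H2,H1,H0] ; pick H0
  + 219.168.0.0/13 (H0) depth=13
  + 0.0.0.0/0 (H0) depth=0

== LOOKUPS ==
["H1","H1","H0","H1","H1","H0","H1","H2","H0"]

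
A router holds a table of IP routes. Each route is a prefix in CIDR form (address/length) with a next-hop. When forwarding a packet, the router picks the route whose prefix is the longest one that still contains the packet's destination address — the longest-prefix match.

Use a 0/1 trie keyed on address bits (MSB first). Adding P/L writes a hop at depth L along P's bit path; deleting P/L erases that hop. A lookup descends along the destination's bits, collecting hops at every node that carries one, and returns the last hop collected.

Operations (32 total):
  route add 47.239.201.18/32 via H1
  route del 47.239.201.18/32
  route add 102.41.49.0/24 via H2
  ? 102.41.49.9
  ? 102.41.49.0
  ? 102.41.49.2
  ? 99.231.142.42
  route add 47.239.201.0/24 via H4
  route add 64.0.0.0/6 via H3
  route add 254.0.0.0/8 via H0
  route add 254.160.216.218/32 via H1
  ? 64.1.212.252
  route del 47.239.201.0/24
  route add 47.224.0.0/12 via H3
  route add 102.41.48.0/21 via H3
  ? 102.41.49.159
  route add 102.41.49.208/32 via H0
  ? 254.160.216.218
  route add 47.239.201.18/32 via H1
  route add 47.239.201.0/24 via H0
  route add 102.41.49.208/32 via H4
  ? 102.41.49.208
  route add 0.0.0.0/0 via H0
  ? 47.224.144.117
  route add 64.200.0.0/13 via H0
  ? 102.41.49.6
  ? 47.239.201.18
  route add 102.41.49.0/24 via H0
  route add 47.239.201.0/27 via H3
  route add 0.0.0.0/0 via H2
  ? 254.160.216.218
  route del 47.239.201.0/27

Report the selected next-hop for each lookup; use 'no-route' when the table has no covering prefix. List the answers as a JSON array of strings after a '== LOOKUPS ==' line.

Trace:
  + 47.239.201.18/32 (H1) depth=32
  - 47.239.201.18/32 clear@32
  + 102.41.49.0/24 (H2) depth=24
  Q 102.41.49.9: descend 011001100010100100110001 ; hops seen [H2] ; pick H2
  Q 102.41.49.0: descend 011001100010100100110001 ; hops seen [H2] ; pick H2
  Q 102.41.49.2: descend 011001100010100100110001 ; hops seen [H2] ; pick H2
  Q 99.231.142.42: descend 01100 ; hops seen [∅] ; pick no-route
  + 47.239.201.0/24 (H4) depth=24
  + 64.0.0.0/6 (H3) depth=6
  + 254.0.0.0/8 (H0) depth=8
  + 254.160.216.218/32 (H1) depth=32
  Q 64.1.212.252: descend 010000 ; hops seen [H3] ; pick H3
  - 47.239.201.0/24 clear@24
  + 47.224.0.0/12 (H3) depth=12
  + 102.41.48.0/21 (H3) depth=21
  Q 102.41.49.159: descend 011001100010100100110001 ; hops seen [H3,H2] ; pick H2
  + 102.41.49.208/32 (H0) depth=32
  Q 254.160.216.218: descend 11111110101000001101100011011010 ; hops seen [H0,H1] ; pick H1
  + 47.239.201.18/32 (H1) depth=32
  + 47.239.201.0/24 (H0) depth=24
  + 102.41.49.208/32 (H4) depth=32
  Q 102.41.49.208: descend 01100110001010010011000111010000 ; hops seen [H3,H2,H4] ; pick H4
  + 0.0.0.0/0 (H0) depth=0
  Q 47.224.144.117: descend 001011111110 ; hops seen [H0,H3] ; pick H3
  + 64.200.0.0/13 (H0) depth=13
  Q 102.41.49.6: descend 011001100010100100110001 ; hops seen [H0,H3,H2] ; pick H2
  Q 47.239.201.18: descend 00101111111011111100100100010010 ; hops seen [H0,H3,H0,H1] ; pick H1
  + 102.41.49.0/24 (H0) depth=24
  + 47.239.201.0/27 (H3) depth=27
  + 0.0.0.0/0 (H2) depth=0
  Q 254.160.216.218: descend 11111110101000001101100011011010 ; hops seen [H2,H0,H1] ; pick H1
  - 47.239.201.0/27 clear@27

== LOOKUPS ==
["H2","H2","H2","no-route","H3","H2","H1","H4","H3","H2","H1","H1"]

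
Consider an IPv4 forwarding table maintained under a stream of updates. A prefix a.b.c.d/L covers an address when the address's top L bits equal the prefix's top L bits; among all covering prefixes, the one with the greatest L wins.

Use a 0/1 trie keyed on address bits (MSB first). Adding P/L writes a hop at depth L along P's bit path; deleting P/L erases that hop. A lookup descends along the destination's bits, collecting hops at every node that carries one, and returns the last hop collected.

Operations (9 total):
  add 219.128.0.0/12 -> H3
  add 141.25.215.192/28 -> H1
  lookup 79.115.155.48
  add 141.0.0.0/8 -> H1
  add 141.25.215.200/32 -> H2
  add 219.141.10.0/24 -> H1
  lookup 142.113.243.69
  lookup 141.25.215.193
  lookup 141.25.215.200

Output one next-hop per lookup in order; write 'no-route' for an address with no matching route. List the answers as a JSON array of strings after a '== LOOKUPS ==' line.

Apply in order:
  + 219.128.0.0/12 (H3) depth=12
  + 141.25.215.192/28 (H1) depth=28
  lookup 79.115.155.48: bits ε walk d0:- -> no-route
  + 141.0.0.0/8 (H1) depth=8
  + 141.25.215.200/32 (H2) depth=32
  + 219.141.10.0/24 (H1) depth=24
  lookup 142.113.243.69: bits 100011 walk d0:-→d1:-→d2:-→d3:-→d4:-→d5:-→d6:- -> no-route
  lookup 141.25.215.193: bits 1000110100011001110101111100 walk d0:-→d1:-→d2:-→d3:-→d4:-→d5:-→d6:-→d7:-→d8:H1→d9:-→d10:-→d11:-→d12:-→d13:-→d14:-→d15:-→d16:-→d17:-→d18:-→d19:-→d20:-→d21:-→d22:-→d23:-→d24:-→d25:-→d26:-→d27:-→d28:H1 -> H1
  lookup 141.25.215.200: bits 10001101000110011101011111001000 walk d0:-→d1:-→d2:-→d3:-→d4:-→d5:-→d6:-→d7:-→d8:H1→d9:-→d10:-→d11:-→d12:-→d13:-→d14:-→d15:-→d16:-→d17:-→d18:-→d19:-→d20:-→d21:-→d22:-→d23:-→d24:-→d25:-→d26:-→d27:-→d28:H1→d29:-→d30:-→d31:-→d32:H2 -> H2

== LOOKUPS ==
["no-route","no-route","H1","H2"]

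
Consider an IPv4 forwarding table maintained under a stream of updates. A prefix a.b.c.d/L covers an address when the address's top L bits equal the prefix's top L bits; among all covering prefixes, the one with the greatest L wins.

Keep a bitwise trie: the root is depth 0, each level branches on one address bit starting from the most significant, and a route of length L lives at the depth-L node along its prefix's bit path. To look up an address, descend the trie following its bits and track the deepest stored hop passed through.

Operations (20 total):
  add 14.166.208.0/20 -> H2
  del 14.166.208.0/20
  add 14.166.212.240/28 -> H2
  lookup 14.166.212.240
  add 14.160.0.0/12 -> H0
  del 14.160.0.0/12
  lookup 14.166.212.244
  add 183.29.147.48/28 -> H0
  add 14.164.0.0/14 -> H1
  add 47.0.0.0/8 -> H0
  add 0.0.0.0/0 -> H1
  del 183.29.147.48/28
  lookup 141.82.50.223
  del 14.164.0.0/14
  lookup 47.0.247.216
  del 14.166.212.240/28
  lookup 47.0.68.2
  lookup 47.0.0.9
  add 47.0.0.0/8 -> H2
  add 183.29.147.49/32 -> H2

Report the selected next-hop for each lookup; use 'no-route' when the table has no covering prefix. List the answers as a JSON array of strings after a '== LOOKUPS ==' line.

Trace:
  + 14.166.208.0/20 (H2) depth=20
  del 14.166.208.0/20 (clear depth 20)
  + 14.166.212.240/28 (H2) depth=28
  lookup 14.166.212.240: bits 0000111010100110110101001111 walk d0:-→d1:-→d2:-→d3:-→d4:-→d5:-→d6:-→d7:-→d8:-→d9:-→d10:-→d11:-→d12:-→d13:-→d14:-→d15:-→d16:-→d17:-→d18:-→d19:-→d20:-→d21:-→d22:-→d23:-→d24:-→d25:-→d26:-→d27:-→d28:H2 -> H2
  + 14.160.0.0/12 (H0) depth=12
  del 14.160.0.0/12 (clear depth 12)
  lookup 14.166.212.244: bits 0000111010100110110101001111 walk d0:-→d1:-→d2:-→d3:-→d4:-→d5:-→d6:-→d7:-→d8:-→d9:-→d10:-→d11:-→d12:-→d13:-→d14:-→d15:-→d16:-→d17:-→d18:-→d19:-→d20:-→d21:-→d22:-→d23:-→d24:-→d25:-→d26:-→d27:-→d28:H2 -> H2
  + 183.29.147.48/28 (H0) depth=28
  + 14.164.0.0/14 (H1) depth=14
  + 47.0.0.0/8 (H0) depth=8
  + 0.0.0.0/0 (H1) depth=0
  del 183.29.147.48/28 (clear depth 28)
  lookup 141.82.50.223: bits 10 walk d0:H1→d1:-→d2:- -> H1
  del 14.164.0.0/14 (clear depth 14)
  lookup 47.0.247.216: bits 00101111 walk d0:H1→d1:-→d2:-→d3:-→d4:-→d5:-→d6:-→d7:-→d8:H0 -> H0
  del 14.166.212.240/28 (clear depth 28)
  lookup 47.0.68.2: bits 00101111 walk d0:H1→d1:-→d2:-→d3:-→d4:-→d5:-→d6:-→d7:-→d8:H0 -> H0
  lookup 47.0.0.9: bits 00101111 walk d0:H1→d1:-→d2:-→d3:-→d4:-→d5:-→d6:-→d7:-→d8:H0 -> H0
  + 47.0.0.0/8 (H2) depth=8
  + 183.29.147.49/32 (H2) depth=32

== LOOKUPS ==
["H2","H2","H1","H0","H0","H0"]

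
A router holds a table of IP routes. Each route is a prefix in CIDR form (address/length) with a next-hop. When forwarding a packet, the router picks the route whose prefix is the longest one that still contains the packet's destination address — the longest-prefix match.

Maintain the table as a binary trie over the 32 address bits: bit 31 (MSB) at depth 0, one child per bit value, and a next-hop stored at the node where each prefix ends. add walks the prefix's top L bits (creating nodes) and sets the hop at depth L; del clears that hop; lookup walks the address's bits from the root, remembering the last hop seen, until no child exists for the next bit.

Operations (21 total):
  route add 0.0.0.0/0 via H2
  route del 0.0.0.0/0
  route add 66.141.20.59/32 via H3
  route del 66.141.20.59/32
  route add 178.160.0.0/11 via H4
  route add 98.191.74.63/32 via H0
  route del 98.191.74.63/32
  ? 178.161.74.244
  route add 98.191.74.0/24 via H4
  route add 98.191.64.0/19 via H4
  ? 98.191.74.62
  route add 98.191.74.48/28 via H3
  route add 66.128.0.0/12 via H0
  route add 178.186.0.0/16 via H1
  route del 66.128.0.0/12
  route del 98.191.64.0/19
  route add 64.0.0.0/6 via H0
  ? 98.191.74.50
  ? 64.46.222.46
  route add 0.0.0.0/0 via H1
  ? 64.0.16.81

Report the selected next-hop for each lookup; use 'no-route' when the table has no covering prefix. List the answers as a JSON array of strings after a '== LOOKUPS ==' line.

Process each operation:
  add 0.0.0.0/0 -> H2 at depth 0
  - 0.0.0.0/0 clear@0
  add 66.141.20.59/32 -> H3 at depth 32
  - 66.141.20.59/32 clear@32
  add 178.160.0.0/11 -> H4 at depth 11
  add 98.191.74.63/32 -> H0 at depth 32
  - 98.191.74.63/32 clear@32
  Q 178.161.74.244: descend 10110010101 ; hops seen [H4] ; pick H4
  add 98.191.74.0/24 -> H4 at depth 24
  add 98.191.64.0/19 -> H4 at depth 19
  Q 98.191.74.62: descend 0110001010111111010010100011111 ; hops seen [H4,H4] ; pick H4
  add 98.191.74.48/28 -> H3 at depth 28
  add 66.128.0.0/12 -> H0 at depth 12
  add 178.186.0.0/16 -> H1 at depth 16
  - 66.128.0.0/12 clear@12
  - 98.191.64.0/19 clear@19
  add 64.0.0.0/6 -> H0 at depth 6
  Q 98.191.74.50: descend 0110001010111111010010100011 ; hops seen [H4,H3] ; pick H3
  Q 64.46.222.46: descend 010000 ; hops seen [H0] ; pick H0
  add 0.0.0.0/0 -> H1 at depth 0
  Q 64.0.16.81: descend 010000 ; hops seen [H1,H0] ; pick H0

== LOOKUPS ==
["H4","H4","H3","H0","H0"]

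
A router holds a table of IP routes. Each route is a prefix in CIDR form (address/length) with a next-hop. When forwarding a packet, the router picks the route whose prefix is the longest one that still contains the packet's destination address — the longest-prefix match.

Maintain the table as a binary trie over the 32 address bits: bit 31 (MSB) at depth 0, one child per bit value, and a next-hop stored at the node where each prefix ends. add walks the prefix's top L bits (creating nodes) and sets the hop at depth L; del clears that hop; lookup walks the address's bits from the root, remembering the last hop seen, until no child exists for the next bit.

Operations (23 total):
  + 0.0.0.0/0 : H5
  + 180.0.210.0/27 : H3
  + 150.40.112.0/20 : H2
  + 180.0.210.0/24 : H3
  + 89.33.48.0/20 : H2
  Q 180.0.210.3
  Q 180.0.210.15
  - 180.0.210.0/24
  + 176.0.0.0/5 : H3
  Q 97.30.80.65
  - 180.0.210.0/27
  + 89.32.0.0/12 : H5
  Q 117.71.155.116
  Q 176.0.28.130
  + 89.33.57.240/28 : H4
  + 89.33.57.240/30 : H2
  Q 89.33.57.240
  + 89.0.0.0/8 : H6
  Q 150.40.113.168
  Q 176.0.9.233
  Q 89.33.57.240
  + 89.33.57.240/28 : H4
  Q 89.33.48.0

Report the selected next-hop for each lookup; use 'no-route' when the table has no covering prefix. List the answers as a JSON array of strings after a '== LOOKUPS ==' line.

Trace:
  + 0.0.0.0/0 (H5) depth=0
  + 180.0.210.0/27 (H3) depth=27
  + 150.40.112.0/20 (H2) depth=20
  + 180.0.210.0/24 (H3) depth=24
  + 89.33.48.0/20 (H2) depth=20
  Q 180.0.210.3: descend 101101000000000011010010000 ; hops seen [H5,H3,H3] ; pick H3
  Q 180.0.210.15: descend 101101000000000011010010000 ; hops seen [H5,H3,H3] ; pick H3
  - 180.0.210.0/24 clear@24
  + 176.0.0.0/5 (H3) depth=5
  Q 97.30.80.65: descend 01 ; hops seen [H5] ; pick H5
  - 180.0.210.0/27 clear@27
  + 89.32.0.0/12 (H5) depth=12
  Q 117.71.155.116: descend 01 ; hops seen [H5] ; pick H5
  Q 176.0.28.130: descend 10110 ; hops seen [H5,H3] ; pick H3
  + 89.33.57.240/28 (H4) depth=28
  + 89.33.57.240/30 (H2) depth=30
  Q 89.33.57.240: descend 010110010010000100111001111100 ; hops seen [H5,H5,H2,H4,H2] ; pick H2
  + 89.0.0.0/8 (H6) depth=8
  Q 150.40.113.168: descend 10010110001010000111 ; hops seen [H5,H2] ; pick H2
  Q 176.0.9.233: descend 10110 ; hops seen [H5,H3] ; pick H3
  Q 89.33.57.240: descend 010110010010000100111001111100 ; hops seen [H5,H6,H5,H2,H4,H2] ; pick H2
  + 89.33.57.240/28 (H4) depth=28
  Q 89.33.48.0: descend 01011001001000010011 ; hops seen [H5,H6,H5,H2] ; pick H2

== LOOKUPS ==
["H3","H3","H5","H5","H3","H2","H2","H3","H2","H2"]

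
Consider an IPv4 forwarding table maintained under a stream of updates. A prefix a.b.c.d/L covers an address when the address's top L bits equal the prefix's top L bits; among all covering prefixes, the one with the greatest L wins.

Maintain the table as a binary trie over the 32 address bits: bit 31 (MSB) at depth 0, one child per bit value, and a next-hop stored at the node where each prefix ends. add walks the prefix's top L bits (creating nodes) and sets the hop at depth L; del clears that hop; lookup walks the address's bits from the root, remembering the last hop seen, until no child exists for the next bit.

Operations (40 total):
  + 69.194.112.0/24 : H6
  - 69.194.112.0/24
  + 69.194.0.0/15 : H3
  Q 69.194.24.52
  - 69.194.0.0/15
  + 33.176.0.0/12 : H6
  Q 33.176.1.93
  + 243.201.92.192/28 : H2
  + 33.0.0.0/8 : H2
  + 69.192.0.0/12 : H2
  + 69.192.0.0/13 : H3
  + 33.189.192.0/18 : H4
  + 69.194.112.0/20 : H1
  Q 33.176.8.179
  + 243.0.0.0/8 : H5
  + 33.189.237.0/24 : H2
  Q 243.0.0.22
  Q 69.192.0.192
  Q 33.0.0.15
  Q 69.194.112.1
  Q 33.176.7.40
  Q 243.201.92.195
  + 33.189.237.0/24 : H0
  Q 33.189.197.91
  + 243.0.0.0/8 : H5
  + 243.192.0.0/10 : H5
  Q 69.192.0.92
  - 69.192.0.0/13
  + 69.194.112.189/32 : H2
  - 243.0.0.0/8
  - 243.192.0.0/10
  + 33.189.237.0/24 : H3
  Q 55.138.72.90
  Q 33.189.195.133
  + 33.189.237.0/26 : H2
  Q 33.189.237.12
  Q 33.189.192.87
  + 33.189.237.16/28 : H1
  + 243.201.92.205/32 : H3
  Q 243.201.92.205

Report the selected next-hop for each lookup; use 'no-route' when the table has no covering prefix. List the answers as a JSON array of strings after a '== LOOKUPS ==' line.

Apply in order:
  add 69.194.112.0/24 -> H6 at depth 24
  del 69.194.112.0/24 (clear depth 24)
  add 69.194.0.0/15 -> H3 at depth 15
  ? 69.194.24.52  path d0:-→d1:-→d2:-→d3:-→d4:-→d5:-→d6:-→d7:-→d8:-→d9:-→d10:-→d11:-→d12:-→d13:-→d14:-→d15:H3→d16:-→d17:-  best=H3
  del 69.194.0.0/15 (clear depth 15)
  add 33.176.0.0/12 -> H6 at depth 12
  ? 33.176.1.93  path d0:-→d1:-→d2:-→d3:-→d4:-→d5:-→d6:-→d7:-→d8:-→d9:-→d10:-→d11:-→d12:H6  best=H6
  add 243.201.92.192/28 -> H2 at depth 28
  add 33.0.0.0/8 -> H2 at depth 8
  add 69.192.0.0/12 -> H2 at depth 12
  add 69.192.0.0/13 -> H3 at depth 13
  add 33.189.192.0/18 -> H4 at depth 18
  add 69.194.112.0/20 -> H1 at depth 20
  ? 33.176.8.179  path d0:-→d1:-→d2:-→d3:-→d4:-→d5:-→d6:-→d7:-→d8:H2→d9:-→d10:-→d11:-→d12:H6  best=H6
  add 243.0.0.0/8 -> H5 at depth 8
  add 33.189.237.0/24 -> H2 at depth 24
  ? 243.0.0.22  path d0:-→d1:-→d2:-→d3:-→d4:-→d5:-→d6:-→d7:-→d8:H5  best=H5
  ? 69.192.0.192  path d0:-→d1:-→d2:-→d3:-→d4:-→d5:-→d6:-→d7:-→d8:-→d9:-→d10:-→d11:-→d12:H2→d13:H3→d14:-  best=H3
  ? 33.0.0.15  path d0:-→d1:-→d2:-→d3:-→d4:-→d5:-→d6:-→d7:-→d8:H2  best=H2
  ? 69.194.112.1  path d0:-→d1:-→d2:-→d3:-→d4:-→d5:-→d6:-→d7:-→d8:-→d9:-→d10:-→d11:-→d12:H2→d13:H3→d14:-→d15:-→d16:-→d17:-→d18:-→d19:-→d20:H1→d21:-→d22:-→d23:-→d24:-  best=H1
  ? 33.176.7.40  path d0:-→d1:-→d2:-→d3:-→d4:-→d5:-→d6:-→d7:-→d8:H2→d9:-→d10:-→d11:-→d12:H6  best=H6
  ? 243.201.92.195  path d0:-→d1:-→d2:-→d3:-→d4:-→d5:-→d6:-→d7:-→d8:H5→d9:-→d10:-→d11:-→d12:-→d13:-→d14:-→d15:-→d16:-→d17:-→d18:-→d19:-→d20:-→d21:-→d22:-→d23:-→d24:-→d25:-→d26:-→d27:-→d28:H2  best=H2
  add 33.189.237.0/24 -> H0 at depth 24
  ? 33.189.197.91  path d0:-→d1:-→d2:-→d3:-→d4:-→d5:-→d6:-→d7:-→d8:H2→d9:-→d10:-→d11:-→d12:H6→d13:-→d14:-→d15:-→d16:-→d17:-→d18:H4  best=H4
  add 243.0.0.0/8 -> H5 at depth 8
  add 243.192.0.0/10 -> H5 at depth 10
  ? 69.192.0.92  path d0:-→d1:-→d2:-→d3:-→d4:-→d5:-→d6:-→d7:-→d8:-→d9:-→d10:-→d11:-→d12:H2→d13:H3→d14:-  best=H3
  del 69.192.0.0/13 (clear depth 13)
  add 69.194.112.189/32 -> H2 at depth 32
  del 243.0.0.0/8 (clear depth 8)
  del 243.192.0.0/10 (clear depth 10)
  add 33.189.237.0/24 -> H3 at depth 24
  ? 55.138.72.90  path d0:-→d1:-→d2:-→d3:-  best=no-route
  ? 33.189.195.133  path d0:-→d1:-→d2:-→d3:-→d4:-→d5:-→d6:-→d7:-→d8:H2→d9:-→d10:-→d11:-→d12:H6→d13:-→d14:-→d15:-→d16:-→d17:-→d18:H4  best=H4
  add 33.189.237.0/26 -> H2 at depth 26
  ? 33.189.237.12  path d0:-→d1:-→d2:-→d3:-→d4:-→d5:-→d6:-→d7:-→d8:H2→d9:-→d10:-→d11:-→d12:H6→d13:-→d14:-→d15:-→d16:-→d17:-→d18:H4→d19:-→d20:-→d21:-→d22:-→d23:-→d24:H3→d25:-→d26:H2  best=H2
  ? 33.189.192.87  path d0:-→d1:-→d2:-→d3:-→d4:-→d5:-→d6:-→d7:-→d8:H2→d9:-→d10:-→d11:-→d12:H6→d13:-→d14:-→d15:-→d16:-→d17:-→d18:H4  best=H4
  add 33.189.237.16/28 -> H1 at depth 28
  add 243.201.92.205/32 -> H3 at depth 32
  ? 243.201.92.205  path d0:-→d1:-→d2:-→d3:-→d4:-→d5:-→d6:-→d7:-→d8:-→d9:-→d10:-→d11:-→d12:-→d13:-→d14:-→d15:-→d16:-→d17:-→d18:-→d19:-→d20:-→d21:-→d22:-→d23:-→d24:-→d25:-→d26:-→d27:-→d28:H2→d29:-→d30:-→d31:-→d32:H3  best=H3

== LOOKUPS ==
["H3","H6","H6","H5","H3","H2","H1","H6","H2","H4","H3","no-route","H4","H2","H4","H3"]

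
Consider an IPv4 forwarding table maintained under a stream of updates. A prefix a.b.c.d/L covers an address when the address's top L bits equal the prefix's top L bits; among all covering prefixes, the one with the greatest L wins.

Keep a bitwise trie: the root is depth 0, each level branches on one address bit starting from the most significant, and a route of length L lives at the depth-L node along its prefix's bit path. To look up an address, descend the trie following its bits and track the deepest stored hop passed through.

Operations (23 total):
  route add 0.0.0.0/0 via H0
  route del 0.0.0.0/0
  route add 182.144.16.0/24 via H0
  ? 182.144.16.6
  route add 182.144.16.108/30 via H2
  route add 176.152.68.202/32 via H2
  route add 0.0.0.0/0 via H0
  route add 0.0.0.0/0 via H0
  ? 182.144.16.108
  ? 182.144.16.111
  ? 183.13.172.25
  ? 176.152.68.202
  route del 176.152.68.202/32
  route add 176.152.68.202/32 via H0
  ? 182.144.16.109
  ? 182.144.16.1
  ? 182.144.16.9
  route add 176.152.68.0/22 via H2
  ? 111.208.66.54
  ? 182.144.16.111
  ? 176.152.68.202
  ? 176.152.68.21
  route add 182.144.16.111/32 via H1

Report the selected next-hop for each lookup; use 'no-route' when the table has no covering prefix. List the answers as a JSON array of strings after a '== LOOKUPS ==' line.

Trace:
  + 0.0.0.0/0 (H0) depth=0
  del 0.0.0.0/0 (clear depth 0)
  + 182.144.16.0/24 (H0) depth=24
  lookup 182.144.16.6: bits 101101101001000000010000 walk d0:-→d1:-→d2:-→d3:-→d4:-→d5:-→d6:-→d7:-→d8:-→d9:-→d10:-→d11:-→d12:-→d13:-→d14:-→d15:-→d16:-→d17:-→d18:-→d19:-→d20:-→d21:-→d22:-→d23:-→d24:H0 -> H0
  + 182.144.16.108/30 (H2) depth=30
  + 176.152.68.202/32 (H2) depth=32
  + 0.0.0.0/0 (H0) depth=0
  + 0.0.0.0/0 (H0) depth=0
  lookup 182.144.16.108: bits 101101101001000000010000011011 walk d0:H0→d1:-→d2:-→d3:-→d4:-→d5:-→d6:-→d7:-→d8:-→d9:-→d10:-→d11:-→d12:-→d13:-→d14:-→d15:-→d16:-→d17:-→d18:-→d19:-→d20:-→d21:-→d22:-→d23:-→d24:H0→d25:-→d26:-→d27:-→d28:-→d29:-→d30:H2 -> H2
  lookup 182.144.16.111: bits 101101101001000000010000011011 walk d0:H0→d1:-→d2:-→d3:-→d4:-→d5:-→d6:-→d7:-→d8:-→d9:-→d10:-→d11:-→d12:-→d13:-→d14:-→d15:-→d16:-→d17:-→d18:-→d19:-→d20:-→d21:-→d22:-→d23:-→d24:H0→d25:-→d26:-→d27:-→d28:-→d29:-→d30:H2 -> H2
  lookup 183.13.172.25: bits 1011011 walk d0:H0→d1:-→d2:-→d3:-→d4:-→d5:-→d6:-→d7:- -> H0
  lookup 176.152.68.202: bits 10110000100110000100010011001010 walk d0:H0→d1:-→d2:-→d3:-→d4:-→d5:-→d6:-→d7:-→d8:-→d9:-→d10:-→d11:-→d12:-→d13:-→d14:-→d15:-→d16:-→d17:-→d18:-→d19:-→d20:-→d21:-→d22:-→d23:-→d24:-→d25:-→d26:-→d27:-→d28:-→d29:-→d30:-→d31:-→d32:H2 -> H2
  del 176.152.68.202/32 (clear depth 32)
  + 176.152.68.202/32 (H0) depth=32
  lookup 182.144.16.109: bits 101101101001000000010000011011 walk d0:H0→d1:-→d2:-→d3:-→d4:-→d5:-→d6:-→d7:-→d8:-→d9:-→d10:-→d11:-→d12:-→d13:-→d14:-→d15:-→d16:-→d17:-→d18:-→d19:-→d20:-→d21:-→d22:-→d23:-→d24:H0→d25:-→d26:-→d27:-→d28:-→d29:-→d30:H2 -> H2
  lookup 182.144.16.1: bits 1011011010010000000100000 walk d0:H0→d1:-→d2:-→d3:-→d4:-→d5:-→d6:-→d7:-→d8:-→d9:-→d10:-→d11:-→d12:-→d13:-→d14:-→d15:-→d16:-→d17:-→d18:-→d19:-→d20:-→d21:-→d22:-→d23:-→d24:H0→d25:- -> H0
  lookup 182.144.16.9: bits 1011011010010000000100000 walk d0:H0→d1:-→d2:-→d3:-→d4:-→d5:-→d6:-→d7:-→d8:-→d9:-→d10:-→d11:-→d12:-→d13:-→d14:-→d15:-→d16:-→d17:-→d18:-→d19:-→d20:-→d21:-→d22:-→d23:-→d24:H0→d25:- -> H0
  + 176.152.68.0/22 (H2) depth=22
  lookup 111.208.66.54: bits ε walk d0:H0 -> H0
  lookup 182.144.16.111: bits 101101101001000000010000011011 walk d0:H0→d1:-→d2:-→d3:-→d4:-→d5:-→d6:-→d7:-→d8:-→d9:-→d10:-→d11:-→d12:-→d13:-→d14:-→d15:-→d16:-→d17:-→d18:-→d19:-→d20:-→d21:-→d22:-→d23:-→d24:H0→d25:-→d26:-→d27:-→d28:-→d29:-→d30:H2 -> H2
  lookup 176.152.68.202: bits 10110000100110000100010011001010 walk d0:H0→d1:-→d2:-→d3:-→d4:-→d5:-→d6:-→d7:-→d8:-→d9:-→d10:-→d11:-→d12:-→d13:-→d14:-→d15:-→d16:-→d17:-→d18:-→d19:-→d20:-→d21:-→d22:H2→d23:-→d24:-→d25:-→d26:-→d27:-→d28:-→d29:-→d30:-→d31:-→d32:H0 -> H0
  lookup 176.152.68.21: bits 101100001001100001000100 walk d0:H0→d1:-→d2:-→d3:-→d4:-→d5:-→d6:-→d7:-→d8:-→d9:-→d10:-→d11:-→d12:-→d13:-→d14:-→d15:-→d16:-→d17:-→d18:-→d19:-→d20:-→d21:-→d22:H2→d23:-→d24:- -> H2
  + 182.144.16.111/32 (H1) depth=32

== LOOKUPS ==
["H0","H2","H2","H0","H2","H2","H0","H0","H0","H2","H0","H2"]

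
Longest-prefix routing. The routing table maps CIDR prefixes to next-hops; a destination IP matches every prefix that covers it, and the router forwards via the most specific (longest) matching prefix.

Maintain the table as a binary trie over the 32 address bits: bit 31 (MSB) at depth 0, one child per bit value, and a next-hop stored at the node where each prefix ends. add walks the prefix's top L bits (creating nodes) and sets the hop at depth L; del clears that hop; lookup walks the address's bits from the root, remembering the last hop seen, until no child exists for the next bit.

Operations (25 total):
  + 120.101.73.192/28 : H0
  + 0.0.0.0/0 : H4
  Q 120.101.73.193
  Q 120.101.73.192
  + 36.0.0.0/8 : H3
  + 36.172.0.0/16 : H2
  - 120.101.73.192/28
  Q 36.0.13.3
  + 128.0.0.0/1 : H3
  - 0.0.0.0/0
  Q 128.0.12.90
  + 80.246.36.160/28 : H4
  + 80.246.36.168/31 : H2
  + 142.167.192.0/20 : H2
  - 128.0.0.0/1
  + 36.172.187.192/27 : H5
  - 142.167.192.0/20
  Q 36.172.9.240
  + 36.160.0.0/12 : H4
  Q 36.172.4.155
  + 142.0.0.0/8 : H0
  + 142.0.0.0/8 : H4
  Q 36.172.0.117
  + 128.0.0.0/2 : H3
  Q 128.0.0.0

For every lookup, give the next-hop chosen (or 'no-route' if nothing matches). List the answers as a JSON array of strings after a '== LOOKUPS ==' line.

Trace:
  add 120.101.73.192/28 -> H0 at depth 28
  add 0.0.0.0/0 -> H4 at depth 0
  Q 120.101.73.193: descend 0111100001100101010010011100 ; hops seen [H4,H0] ; pick H0
  Q 120.101.73.192: descend 0111100001100101010010011100 ; hops seen [H4,H0] ; pick H0
  add 36.0.0.0/8 -> H3 at depth 8
  add 36.172.0.0/16 -> H2 at depth 16
  - 120.101.73.192/28 clear@28
  Q 36.0.13.3: descend 00100100 ; hops seen [H4,H3] ; pick H3
  add 128.0.0.0/1 -> H3 at depth 1
  - 0.0.0.0/0 clear@0
  Q 128.0.12.90: descend 1 ; hops seen [H3] ; pick H3
  add 80.246.36.160/28 -> H4 at depth 28
  add 80.246.36.168/31 -> H2 at depth 31
  add 142.167.192.0/20 -> H2 at depth 20
  - 128.0.0.0/1 clear@1
  add 36.172.187.192/27 -> H5 at depth 27
  - 142.167.192.0/20 clear@20
  Q 36.172.9.240: descend 0010010010101100 ; hops seen [H3,H2] ; pick H2
  add 36.160.0.0/12 -> H4 at depth 12
  Q 36.172.4.155: descend 0010010010101100 ; hops seen [H3,H4,H2] ; pick H2
  add 142.0.0.0/8 -> H0 at depth 8
  add 142.0.0.0/8 -> H4 at depth 8
  Q 36.172.0.117: descend 0010010010101100 ; hops seen [H3,H4,H2] ; pick H2
  add 128.0.0.0/2 -> H3 at depth 2
  Q 128.0.0.0: descend 1000 ; hops seen [H3] ; pick H3

== LOOKUPS ==
["H0","H0","H3","H3","H2","H2","H2","H3"]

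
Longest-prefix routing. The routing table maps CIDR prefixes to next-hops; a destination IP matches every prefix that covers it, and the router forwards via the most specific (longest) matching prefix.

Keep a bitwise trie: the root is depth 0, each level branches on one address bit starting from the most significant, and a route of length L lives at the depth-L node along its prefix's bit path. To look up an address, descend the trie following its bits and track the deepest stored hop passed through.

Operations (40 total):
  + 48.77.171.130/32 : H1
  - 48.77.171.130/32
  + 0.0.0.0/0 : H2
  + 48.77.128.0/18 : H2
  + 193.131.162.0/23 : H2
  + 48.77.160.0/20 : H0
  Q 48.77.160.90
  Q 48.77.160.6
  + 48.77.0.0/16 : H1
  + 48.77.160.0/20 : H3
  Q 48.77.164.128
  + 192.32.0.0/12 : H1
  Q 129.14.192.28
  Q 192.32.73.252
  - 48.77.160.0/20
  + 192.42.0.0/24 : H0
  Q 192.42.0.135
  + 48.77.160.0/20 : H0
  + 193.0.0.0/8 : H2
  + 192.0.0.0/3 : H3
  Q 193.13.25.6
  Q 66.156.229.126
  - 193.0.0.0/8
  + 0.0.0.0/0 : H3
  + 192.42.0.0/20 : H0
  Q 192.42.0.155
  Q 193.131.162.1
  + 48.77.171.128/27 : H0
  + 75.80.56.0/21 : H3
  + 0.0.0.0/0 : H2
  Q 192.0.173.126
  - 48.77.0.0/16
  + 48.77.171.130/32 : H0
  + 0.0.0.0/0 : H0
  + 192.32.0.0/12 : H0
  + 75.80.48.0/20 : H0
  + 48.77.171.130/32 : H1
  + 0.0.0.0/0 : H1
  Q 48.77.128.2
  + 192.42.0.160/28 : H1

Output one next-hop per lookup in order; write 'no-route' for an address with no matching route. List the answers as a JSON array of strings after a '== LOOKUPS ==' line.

Trace:
  + 48.77.171.130/32 (H1) depth=32
  - 48.77.171.130/32 clear@32
  + 0.0.0.0/0 (H2) depth=0
  + 48.77.128.0/18 (H2) depth=18
  + 193.131.162.0/23 (H2) depth=23
  + 48.77.160.0/20 (H0) depth=20
  ? 48.77.160.90  path d0:H2→d1:-→d2:-→d3:-→d4:-→d5:-→d6:-→d7:-→d8:-→d9:-→d10:-→d11:-→d12:-→d13:-→d14:-→d15:-→d16:-→d17:-→d18:H2→d19:-→d20:H0  best=H0
  ? 48.77.160.6  path d0:H2→d1:-→d2:-→d3:-→d4:-→d5:-→d6:-→d7:-→d8:-→d9:-→d10:-→d11:-→d12:-→d13:-→d14:-→d15:-→d16:-→d17:-→d18:H2→d19:-→d20:H0  best=H0
  + 48.77.0.0/16 (H1) depth=16
  + 48.77.160.0/20 (H3) depth=20
  ? 48.77.164.128  path d0:H2→d1:-→d2:-→d3:-→d4:-→d5:-→d6:-→d7:-→d8:-→d9:-→d10:-→d11:-→d12:-→d13:-→d14:-→d15:-→d16:H1→d17:-→d18:H2→d19:-→d20:H3  best=H3
  + 192.32.0.0/12 (H1) depth=12
  ? 129.14.192.28  path d0:H2→d1:-  best=H2
  ? 192.32.73.252  path d0:H2→d1:-→d2:-→d3:-→d4:-→d5:-→d6:-→d7:-→d8:-→d9:-→d10:-→d11:-→d12:H1  best=H1
  - 48.77.160.0/20 clear@20
  + 192.42.0.0/24 (H0) depth=24
  ? 192.42.0.135  path d0:H2→d1:-→d2:-→d3:-→d4:-→d5:-→d6:-→d7:-→d8:-→d9:-→d10:-→d11:-→d12:H1→d13:-→d14:-→d15:-→d16:-→d17:-→d18:-→d19:-→d20:-→d21:-→d22:-→d23:-→d24:H0  best=H0
  + 48.77.160.0/20 (H0) depth=20
  + 193.0.0.0/8 (H2) depth=8
  + 192.0.0.0/3 (H3) depth=3
  ? 193.13.25.6  path d0:H2→d1:-→d2:-→d3:H3→d4:-→d5:-→d6:-→d7:-→d8:H2  best=H2
  ? 66.156.229.126  path d0:H2→d1:-  best=H2
  - 193.0.0.0/8 clear@8
  + 0.0.0.0/0 (H3) depth=0
  + 192.42.0.0/20 (H0) depth=20
  ? 192.42.0.155  path d0:H3→d1:-→d2:-→d3:H3→d4:-→d5:-→d6:-→d7:-→d8:-→d9:-→d10:-→d11:-→d12:H1→d13:-→d14:-→d15:-→d16:-→d17:-→d18:-→d19:-→d20:H0→d21:-→d22:-→d23:-→d24:H0  best=H0
  ? 193.131.162.1  path d0:H3→d1:-→d2:-→d3:H3→d4:-→d5:-→d6:-→d7:-→d8:-→d9:-→d10:-→d11:-→d12:-→d13:-→d14:-→d15:-→d16:-→d17:-→d18:-→d19:-→d20:-→d21:-→d22:-→d23:H2  best=H2
  + 48.77.171.128/27 (H0) depth=27
  + 75.80.56.0/21 (H3) depth=21
  + 0.0.0.0/0 (H2) depth=0
  ? 192.0.173.126  path d0:H2→d1:-→d2:-→d3:H3→d4:-→d5:-→d6:-→d7:-→d8:-→d9:-→d10:-  best=H3
  - 48.77.0.0/16 clear@16
  + 48.77.171.130/32 (H0) depth=32
  + 0.0.0.0/0 (H0) depth=0
  + 192.32.0.0/12 (H0) depth=12
  + 75.80.48.0/20 (H0) depth=20
  + 48.77.171.130/32 (H1) depth=32
  + 0.0.0.0/0 (H1) depth=0
  ? 48.77.128.2  path d0:H1→d1:-→d2:-→d3:-→d4:-→d5:-→d6:-→d7:-→d8:-→d9:-→d10:-→d11:-→d12:-→d13:-→d14:-→d15:-→d16:-→d17:-→d18:H2  best=H2
  + 192.42.0.160/28 (H1) depth=28

== LOOKUPS ==
["H0","H0","H3","H2","H1","H0","H2","H2","H0","H2","H3","H2"]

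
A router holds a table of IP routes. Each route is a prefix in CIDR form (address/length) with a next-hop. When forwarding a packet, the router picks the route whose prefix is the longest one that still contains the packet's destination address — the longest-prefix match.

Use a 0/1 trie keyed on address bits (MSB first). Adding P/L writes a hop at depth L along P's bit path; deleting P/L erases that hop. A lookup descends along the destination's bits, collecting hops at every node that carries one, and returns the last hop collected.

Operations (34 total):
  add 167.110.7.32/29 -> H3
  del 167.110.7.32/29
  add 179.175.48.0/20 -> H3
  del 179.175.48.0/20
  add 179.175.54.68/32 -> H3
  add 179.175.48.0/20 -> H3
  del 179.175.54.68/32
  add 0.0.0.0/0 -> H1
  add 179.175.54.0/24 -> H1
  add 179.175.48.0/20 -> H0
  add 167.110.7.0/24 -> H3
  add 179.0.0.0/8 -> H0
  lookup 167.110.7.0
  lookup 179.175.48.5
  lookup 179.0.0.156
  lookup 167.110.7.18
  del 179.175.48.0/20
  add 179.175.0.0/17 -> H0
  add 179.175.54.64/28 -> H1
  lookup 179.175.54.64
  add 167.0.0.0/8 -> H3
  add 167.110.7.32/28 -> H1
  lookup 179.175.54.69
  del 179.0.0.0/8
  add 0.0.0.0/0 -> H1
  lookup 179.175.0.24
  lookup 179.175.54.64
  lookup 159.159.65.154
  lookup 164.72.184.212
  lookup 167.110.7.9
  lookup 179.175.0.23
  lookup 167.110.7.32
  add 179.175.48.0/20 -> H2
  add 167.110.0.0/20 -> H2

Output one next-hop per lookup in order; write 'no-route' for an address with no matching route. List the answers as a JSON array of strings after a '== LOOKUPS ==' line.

Apply in order:
  + 167.110.7.32/29 (H3) depth=29
  del 167.110.7.32/29 (clear depth 29)
  + 179.175.48.0/20 (H3) depth=20
  del 179.175.48.0/20 (clear depth 20)
  + 179.175.54.68/32 (H3) depth=32
  + 179.175.48.0/20 (H3) depth=20
  del 179.175.54.68/32 (clear depth 32)
  + 0.0.0.0/0 (H1) depth=0
  + 179.175.54.0/24 (H1) depth=24
  + 179.175.48.0/20 (H0) depth=20
  + 167.110.7.0/24 (H3) depth=24
  + 179.0.0.0/8 (H0) depth=8
  lookup 167.110.7.0: bits 10100111011011100000011100 walk d0:H1→d1:-→d2:-→d3:-→d4:-→d5:-→d6:-→d7:-→d8:-→d9:-→d10:-→d11:-→d12:-→d13:-→d14:-→d15:-→d16:-→d17:-→d18:-→d19:-→d20:-→d21:-→d22:-→d23:-→d24:H3→d25:-→d26:- -> H3
  lookup 179.175.48.5: bits 101100111010111100110 walk d0:H1→d1:-→d2:-→d3:-→d4:-→d5:-→d6:-→d7:-→d8:H0→d9:-→d10:-→d11:-→d12:-→d13:-→d14:-→d15:-→d16:-→d17:-→d18:-→d19:-→d20:H0→d21:- -> H0
  lookup 179.0.0.156: bits 10110011 walk d0:H1→d1:-→d2:-→d3:-→d4:-→d5:-→d6:-→d7:-→d8:H0 -> H0
  lookup 167.110.7.18: bits 10100111011011100000011100 walk d0:H1→d1:-→d2:-→d3:-→d4:-→d5:-→d6:-→d7:-→d8:-→d9:-→d10:-→d11:-→d12:-→d13:-→d14:-→d15:-→d16:-→d17:-→d18:-→d19:-→d20:-→d21:-→d22:-→d23:-→d24:H3→d25:-→d26:- -> H3
  del 179.175.48.0/20 (clear depth 20)
  + 179.175.0.0/17 (H0) depth=17
  + 179.175.54.64/28 (H1) depth=28
  lookup 179.175.54.64: bits 10110011101011110011011001000 walk d0:H1→d1:-→d2:-→d3:-→d4:-→d5:-→d6:-→d7:-→d8:H0→d9:-→d10:-→d11:-→d12:-→d13:-→d14:-→d15:-→d16:-→d17:H0→d18:-→d19:-→d20:-→d21:-→d22:-→d23:-→d24:H1→d25:-→d26:-→d27:-→d28:H1→d29:- -> H1
  + 167.0.0.0/8 (H3) depth=8
  + 167.110.7.32/28 (H1) depth=28
  lookup 179.175.54.69: bits 1011001110101111001101100100010 walk d0:H1→d1:-→d2:-→d3:-→d4:-→d5:-→d6:-→d7:-→d8:H0→d9:-→d10:-→d11:-→d12:-→d13:-→d14:-→d15:-→d16:-→d17:H0→d18:-→d19:-→d20:-→d21:-→d22:-→d23:-→d24:H1→d25:-→d26:-→d27:-→d28:H1→d29:-→d30:-→d31:- -> H1
  del 179.0.0.0/8 (clear depth 8)
  + 0.0.0.0/0 (H1) depth=0
  lookup 179.175.0.24: bits 101100111010111100 walk d0:H1→d1:-→d2:-→d3:-→d4:-→d5:-→d6:-→d7:-→d8:-→d9:-→d10:-→d11:-→d12:-→d13:-→d14:-→d15:-→d16:-→d17:H0→d18:- -> H0
  lookup 179.175.54.64: bits 10110011101011110011011001000 walk d0:H1→d1:-→d2:-→d3:-→d4:-→d5:-→d6:-→d7:-→d8:-→d9:-→d10:-→d11:-→d12:-→d13:-→d14:-→d15:-→d16:-→d17:H0→d18:-→d19:-→d20:-→d21:-→d22:-→d23:-→d24:H1→d25:-→d26:-→d27:-→d28:H1→d29:- -> H1
  lookup 159.159.65.154: bits 10 walk d0:H1→d1:-→d2:- -> H1
  lookup 164.72.184.212: bits 101001 walk d0:H1→d1:-→d2:-→d3:-→d4:-→d5:-→d6:- -> H1
  lookup 167.110.7.9: bits 10100111011011100000011100 walk d0:H1→d1:-→d2:-→d3:-→d4:-→d5:-→d6:-→d7:-→d8:H3→d9:-→d10:-→d11:-→d12:-→d13:-→d14:-→d15:-→d16:-→d17:-→d18:-→d19:-→d20:-→d21:-→d22:-→d23:-→d24:H3→d25:-→d26:- -> H3
  lookup 179.175.0.23: bits 101100111010111100 walk d0:H1→d1:-→d2:-→d3:-→d4:-→d5:-→d6:-→d7:-→d8:-→d9:-→d10:-→d11:-→d12:-→d13:-→d14:-→d15:-→d16:-→d17:H0→d18:- -> H0
  lookup 167.110.7.32: bits 10100111011011100000011100100 walk d0:H1→d1:-→d2:-→d3:-→d4:-→d5:-→d6:-→d7:-→d8:H3→d9:-→d10:-→d11:-→d12:-→d13:-→d14:-→d15:-→d16:-→d17:-→d18:-→d19:-→d20:-→d21:-→d22:-→d23:-→d24:H3→d25:-→d26:-→d27:-→d28:H1→d29:- -> H1
  + 179.175.48.0/20 (H2) depth=20
  + 167.110.0.0/20 (H2) depth=20

== LOOKUPS ==
["H3","H0","H0","H3","H1","H1","H0","H1","H1","H1","H3","H0","H1"]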